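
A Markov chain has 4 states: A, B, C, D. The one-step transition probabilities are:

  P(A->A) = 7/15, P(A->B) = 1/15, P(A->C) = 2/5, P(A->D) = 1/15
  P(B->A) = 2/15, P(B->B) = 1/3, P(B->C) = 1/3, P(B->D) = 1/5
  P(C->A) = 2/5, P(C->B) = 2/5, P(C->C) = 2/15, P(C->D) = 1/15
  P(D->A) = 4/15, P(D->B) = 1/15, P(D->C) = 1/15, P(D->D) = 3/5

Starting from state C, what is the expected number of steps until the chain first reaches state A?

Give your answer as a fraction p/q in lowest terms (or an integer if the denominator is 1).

Let h_i = expected steps to first reach A from state i.
Boundary: h_A = 0.
First-step equations for the other states:
  h_B = 1 + 2/15*h_A + 1/3*h_B + 1/3*h_C + 1/5*h_D
  h_C = 1 + 2/5*h_A + 2/5*h_B + 2/15*h_C + 1/15*h_D
  h_D = 1 + 4/15*h_A + 1/15*h_B + 1/15*h_C + 3/5*h_D

Substituting h_A = 0 and rearranging gives the linear system (I - Q) h = 1:
  [2/3, -1/3, -1/5] . (h_B, h_C, h_D) = 1
  [-2/5, 13/15, -1/15] . (h_B, h_C, h_D) = 1
  [-1/15, -1/15, 2/5] . (h_B, h_C, h_D) = 1

Solving yields:
  h_B = 35/8
  h_C = 305/88
  h_D = 335/88

Starting state is C, so the expected hitting time is h_C = 305/88.

Answer: 305/88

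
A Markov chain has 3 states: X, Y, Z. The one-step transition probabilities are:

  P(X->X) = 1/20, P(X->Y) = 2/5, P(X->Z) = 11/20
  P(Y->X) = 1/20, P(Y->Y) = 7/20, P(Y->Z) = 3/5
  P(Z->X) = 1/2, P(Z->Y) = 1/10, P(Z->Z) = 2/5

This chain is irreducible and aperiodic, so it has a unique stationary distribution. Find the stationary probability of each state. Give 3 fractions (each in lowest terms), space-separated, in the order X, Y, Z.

Answer: 44/163 118/489 239/489

Derivation:
The stationary distribution satisfies pi = pi * P, i.e.:
  pi_X = 1/20*pi_X + 1/20*pi_Y + 1/2*pi_Z
  pi_Y = 2/5*pi_X + 7/20*pi_Y + 1/10*pi_Z
  pi_Z = 11/20*pi_X + 3/5*pi_Y + 2/5*pi_Z
with normalization: pi_X + pi_Y + pi_Z = 1.

Using the first 2 balance equations plus normalization, the linear system A*pi = b is:
  [-19/20, 1/20, 1/2] . pi = 0
  [2/5, -13/20, 1/10] . pi = 0
  [1, 1, 1] . pi = 1

Solving yields:
  pi_X = 44/163
  pi_Y = 118/489
  pi_Z = 239/489

Verification (pi * P):
  44/163*1/20 + 118/489*1/20 + 239/489*1/2 = 44/163 = pi_X  (ok)
  44/163*2/5 + 118/489*7/20 + 239/489*1/10 = 118/489 = pi_Y  (ok)
  44/163*11/20 + 118/489*3/5 + 239/489*2/5 = 239/489 = pi_Z  (ok)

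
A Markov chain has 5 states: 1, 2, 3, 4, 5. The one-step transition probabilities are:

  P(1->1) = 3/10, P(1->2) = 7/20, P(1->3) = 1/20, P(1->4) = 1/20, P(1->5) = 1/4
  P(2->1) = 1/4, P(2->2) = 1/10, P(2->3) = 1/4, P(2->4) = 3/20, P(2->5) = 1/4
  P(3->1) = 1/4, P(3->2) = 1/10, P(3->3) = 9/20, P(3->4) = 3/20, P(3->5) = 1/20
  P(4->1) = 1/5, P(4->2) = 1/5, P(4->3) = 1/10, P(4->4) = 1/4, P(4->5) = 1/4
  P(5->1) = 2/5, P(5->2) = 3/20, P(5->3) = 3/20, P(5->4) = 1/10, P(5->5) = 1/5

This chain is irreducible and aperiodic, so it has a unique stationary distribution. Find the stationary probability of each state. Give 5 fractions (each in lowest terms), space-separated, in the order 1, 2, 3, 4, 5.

The stationary distribution satisfies pi = pi * P, i.e.:
  pi_1 = 3/10*pi_1 + 1/4*pi_2 + 1/4*pi_3 + 1/5*pi_4 + 2/5*pi_5
  pi_2 = 7/20*pi_1 + 1/10*pi_2 + 1/10*pi_3 + 1/5*pi_4 + 3/20*pi_5
  pi_3 = 1/20*pi_1 + 1/4*pi_2 + 9/20*pi_3 + 1/10*pi_4 + 3/20*pi_5
  pi_4 = 1/20*pi_1 + 3/20*pi_2 + 3/20*pi_3 + 1/4*pi_4 + 1/10*pi_5
  pi_5 = 1/4*pi_1 + 1/4*pi_2 + 1/20*pi_3 + 1/4*pi_4 + 1/5*pi_5
with normalization: pi_1 + pi_2 + pi_3 + pi_4 + pi_5 = 1.

Using the first 4 balance equations plus normalization, the linear system A*pi = b is:
  [-7/10, 1/4, 1/4, 1/5, 2/5] . pi = 0
  [7/20, -9/10, 1/10, 1/5, 3/20] . pi = 0
  [1/20, 1/4, -11/20, 1/10, 3/20] . pi = 0
  [1/20, 3/20, 3/20, -3/4, 1/10] . pi = 0
  [1, 1, 1, 1, 1] . pi = 1

Solving yields:
  pi_1 = 2667/9245
  pi_2 = 3597/18490
  pi_3 = 3551/18490
  pi_4 = 1141/9245
  pi_5 = 1863/9245

Verification (pi * P):
  2667/9245*3/10 + 3597/18490*1/4 + 3551/18490*1/4 + 1141/9245*1/5 + 1863/9245*2/5 = 2667/9245 = pi_1  (ok)
  2667/9245*7/20 + 3597/18490*1/10 + 3551/18490*1/10 + 1141/9245*1/5 + 1863/9245*3/20 = 3597/18490 = pi_2  (ok)
  2667/9245*1/20 + 3597/18490*1/4 + 3551/18490*9/20 + 1141/9245*1/10 + 1863/9245*3/20 = 3551/18490 = pi_3  (ok)
  2667/9245*1/20 + 3597/18490*3/20 + 3551/18490*3/20 + 1141/9245*1/4 + 1863/9245*1/10 = 1141/9245 = pi_4  (ok)
  2667/9245*1/4 + 3597/18490*1/4 + 3551/18490*1/20 + 1141/9245*1/4 + 1863/9245*1/5 = 1863/9245 = pi_5  (ok)

Answer: 2667/9245 3597/18490 3551/18490 1141/9245 1863/9245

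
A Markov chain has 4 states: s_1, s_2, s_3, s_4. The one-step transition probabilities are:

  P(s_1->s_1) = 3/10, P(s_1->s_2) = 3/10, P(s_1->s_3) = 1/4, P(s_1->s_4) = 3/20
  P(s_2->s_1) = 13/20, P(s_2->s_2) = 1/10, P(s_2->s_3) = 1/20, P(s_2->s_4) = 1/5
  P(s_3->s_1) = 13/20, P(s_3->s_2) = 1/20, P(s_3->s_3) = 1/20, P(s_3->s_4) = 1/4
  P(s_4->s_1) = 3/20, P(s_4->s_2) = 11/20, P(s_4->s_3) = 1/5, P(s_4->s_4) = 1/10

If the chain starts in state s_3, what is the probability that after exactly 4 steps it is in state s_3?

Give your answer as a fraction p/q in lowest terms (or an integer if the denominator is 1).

Computing P^4 by repeated multiplication:
P^1 =
  s_1: [3/10, 3/10, 1/4, 3/20]
  s_2: [13/20, 1/10, 1/20, 1/5]
  s_3: [13/20, 1/20, 1/20, 1/4]
  s_4: [3/20, 11/20, 1/5, 1/10]
P^2 =
  s_1: [47/100, 43/200, 53/400, 73/400]
  s_2: [129/400, 127/400, 21/100, 3/20]
  s_3: [119/400, 17/50, 87/400, 29/200]
  s_4: [219/400, 33/200, 19/200, 77/400]
P^3 =
  s_1: [1577/4000, 539/2000, 1371/8000, 1319/8000]
  s_2: [3697/8000, 443/2000, 137/1000, 287/1600]
  s_3: [3787/8000, 1711/8000, 21/160, 363/2000]
  s_4: [2897/8000, 2331/8000, 1507/8000, 253/1600]
P^4 =
  s_1: [17183/40000, 9779/40000, 24573/160000, 27579/160000]
  s_2: [63771/160000, 42607/160000, 27093/160000, 26529/160000]
  s_3: [62971/160000, 21583/80000, 1719/10000, 26359/160000]
  s_4: [71071/160000, 18733/80000, 23383/160000, 351/2000]

(P^4)[s_3 -> s_3] = 1719/10000

Answer: 1719/10000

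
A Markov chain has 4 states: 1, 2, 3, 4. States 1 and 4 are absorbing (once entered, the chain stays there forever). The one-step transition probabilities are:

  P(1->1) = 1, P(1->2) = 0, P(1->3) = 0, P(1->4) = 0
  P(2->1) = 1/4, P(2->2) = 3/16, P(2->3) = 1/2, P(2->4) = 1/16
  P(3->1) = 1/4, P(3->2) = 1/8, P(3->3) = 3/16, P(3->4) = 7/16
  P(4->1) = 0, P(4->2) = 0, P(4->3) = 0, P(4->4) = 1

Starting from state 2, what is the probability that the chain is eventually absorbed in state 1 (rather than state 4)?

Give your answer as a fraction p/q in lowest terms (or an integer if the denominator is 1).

Answer: 28/51

Derivation:
Let a_i = P(absorbed in 1 | start in state i).
Boundary conditions: a_1 = 1, a_4 = 0.
For each transient state i, a_i = sum_j P(i->j) * a_j:
  a_2 = 1/4*a_1 + 3/16*a_2 + 1/2*a_3 + 1/16*a_4
  a_3 = 1/4*a_1 + 1/8*a_2 + 3/16*a_3 + 7/16*a_4

Substituting a_1 = 1 and a_4 = 0, rearrange to (I - Q) a = r where r[i] = P(i -> 1):
  [13/16, -1/2] . (a_2, a_3) = 1/4
  [-1/8, 13/16] . (a_2, a_3) = 1/4

Solving yields:
  a_2 = 28/51
  a_3 = 20/51

Starting state is 2, so the absorption probability is a_2 = 28/51.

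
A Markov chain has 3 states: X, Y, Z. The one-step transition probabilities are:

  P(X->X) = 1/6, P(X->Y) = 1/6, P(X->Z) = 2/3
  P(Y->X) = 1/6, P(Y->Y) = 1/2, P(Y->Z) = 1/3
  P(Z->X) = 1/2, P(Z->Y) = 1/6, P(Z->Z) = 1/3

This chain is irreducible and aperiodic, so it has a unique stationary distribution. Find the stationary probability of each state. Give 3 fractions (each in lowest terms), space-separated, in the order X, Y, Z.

Answer: 5/16 1/4 7/16

Derivation:
The stationary distribution satisfies pi = pi * P, i.e.:
  pi_X = 1/6*pi_X + 1/6*pi_Y + 1/2*pi_Z
  pi_Y = 1/6*pi_X + 1/2*pi_Y + 1/6*pi_Z
  pi_Z = 2/3*pi_X + 1/3*pi_Y + 1/3*pi_Z
with normalization: pi_X + pi_Y + pi_Z = 1.

Using the first 2 balance equations plus normalization, the linear system A*pi = b is:
  [-5/6, 1/6, 1/2] . pi = 0
  [1/6, -1/2, 1/6] . pi = 0
  [1, 1, 1] . pi = 1

Solving yields:
  pi_X = 5/16
  pi_Y = 1/4
  pi_Z = 7/16

Verification (pi * P):
  5/16*1/6 + 1/4*1/6 + 7/16*1/2 = 5/16 = pi_X  (ok)
  5/16*1/6 + 1/4*1/2 + 7/16*1/6 = 1/4 = pi_Y  (ok)
  5/16*2/3 + 1/4*1/3 + 7/16*1/3 = 7/16 = pi_Z  (ok)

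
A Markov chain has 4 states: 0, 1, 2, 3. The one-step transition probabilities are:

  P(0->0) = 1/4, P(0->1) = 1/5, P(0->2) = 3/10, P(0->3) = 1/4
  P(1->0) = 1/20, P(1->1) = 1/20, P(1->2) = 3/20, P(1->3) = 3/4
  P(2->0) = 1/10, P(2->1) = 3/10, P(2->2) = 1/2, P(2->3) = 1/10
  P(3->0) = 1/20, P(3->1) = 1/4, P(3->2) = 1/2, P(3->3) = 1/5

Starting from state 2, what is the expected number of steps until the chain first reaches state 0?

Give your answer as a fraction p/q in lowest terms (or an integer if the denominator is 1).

Let h_i = expected steps to first reach 0 from state i.
Boundary: h_0 = 0.
First-step equations for the other states:
  h_1 = 1 + 1/20*h_0 + 1/20*h_1 + 3/20*h_2 + 3/4*h_3
  h_2 = 1 + 1/10*h_0 + 3/10*h_1 + 1/2*h_2 + 1/10*h_3
  h_3 = 1 + 1/20*h_0 + 1/4*h_1 + 1/2*h_2 + 1/5*h_3

Substituting h_0 = 0 and rearranging gives the linear system (I - Q) h = 1:
  [19/20, -3/20, -3/4] . (h_1, h_2, h_3) = 1
  [-3/10, 1/2, -1/10] . (h_1, h_2, h_3) = 1
  [-1/4, -1/2, 4/5] . (h_1, h_2, h_3) = 1

Solving yields:
  h_1 = 2470/173
  h_2 = 2315/173
  h_3 = 2435/173

Starting state is 2, so the expected hitting time is h_2 = 2315/173.

Answer: 2315/173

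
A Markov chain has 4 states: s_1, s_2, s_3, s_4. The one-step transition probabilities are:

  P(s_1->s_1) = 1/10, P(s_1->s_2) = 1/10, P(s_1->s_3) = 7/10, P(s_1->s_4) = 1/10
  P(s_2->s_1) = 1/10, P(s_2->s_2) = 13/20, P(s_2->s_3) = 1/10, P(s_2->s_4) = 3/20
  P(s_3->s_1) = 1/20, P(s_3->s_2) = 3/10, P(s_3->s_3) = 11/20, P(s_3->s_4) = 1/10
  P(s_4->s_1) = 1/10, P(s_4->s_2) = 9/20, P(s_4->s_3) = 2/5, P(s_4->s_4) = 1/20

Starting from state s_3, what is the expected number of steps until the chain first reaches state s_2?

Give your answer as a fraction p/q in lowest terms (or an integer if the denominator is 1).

Answer: 1995/604

Derivation:
Let h_i = expected steps to first reach s_2 from state i.
Boundary: h_s_2 = 0.
First-step equations for the other states:
  h_s_1 = 1 + 1/10*h_s_1 + 1/10*h_s_2 + 7/10*h_s_3 + 1/10*h_s_4
  h_s_3 = 1 + 1/20*h_s_1 + 3/10*h_s_2 + 11/20*h_s_3 + 1/10*h_s_4
  h_s_4 = 1 + 1/10*h_s_1 + 9/20*h_s_2 + 2/5*h_s_3 + 1/20*h_s_4

Substituting h_s_2 = 0 and rearranging gives the linear system (I - Q) h = 1:
  [9/10, -7/10, -1/10] . (h_s_1, h_s_3, h_s_4) = 1
  [-1/20, 9/20, -1/10] . (h_s_1, h_s_3, h_s_4) = 1
  [-1/10, -2/5, 19/20] . (h_s_1, h_s_3, h_s_4) = 1

Solving yields:
  h_s_1 = 2415/604
  h_s_3 = 1995/604
  h_s_4 = 865/302

Starting state is s_3, so the expected hitting time is h_s_3 = 1995/604.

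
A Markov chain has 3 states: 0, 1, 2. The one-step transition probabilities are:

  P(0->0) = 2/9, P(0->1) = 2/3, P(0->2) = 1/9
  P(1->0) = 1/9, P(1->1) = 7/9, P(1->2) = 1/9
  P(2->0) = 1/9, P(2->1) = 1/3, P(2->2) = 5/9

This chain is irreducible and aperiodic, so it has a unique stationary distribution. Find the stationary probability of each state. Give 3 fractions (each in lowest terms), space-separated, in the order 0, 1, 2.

Answer: 1/8 27/40 1/5

Derivation:
The stationary distribution satisfies pi = pi * P, i.e.:
  pi_0 = 2/9*pi_0 + 1/9*pi_1 + 1/9*pi_2
  pi_1 = 2/3*pi_0 + 7/9*pi_1 + 1/3*pi_2
  pi_2 = 1/9*pi_0 + 1/9*pi_1 + 5/9*pi_2
with normalization: pi_0 + pi_1 + pi_2 = 1.

Using the first 2 balance equations plus normalization, the linear system A*pi = b is:
  [-7/9, 1/9, 1/9] . pi = 0
  [2/3, -2/9, 1/3] . pi = 0
  [1, 1, 1] . pi = 1

Solving yields:
  pi_0 = 1/8
  pi_1 = 27/40
  pi_2 = 1/5

Verification (pi * P):
  1/8*2/9 + 27/40*1/9 + 1/5*1/9 = 1/8 = pi_0  (ok)
  1/8*2/3 + 27/40*7/9 + 1/5*1/3 = 27/40 = pi_1  (ok)
  1/8*1/9 + 27/40*1/9 + 1/5*5/9 = 1/5 = pi_2  (ok)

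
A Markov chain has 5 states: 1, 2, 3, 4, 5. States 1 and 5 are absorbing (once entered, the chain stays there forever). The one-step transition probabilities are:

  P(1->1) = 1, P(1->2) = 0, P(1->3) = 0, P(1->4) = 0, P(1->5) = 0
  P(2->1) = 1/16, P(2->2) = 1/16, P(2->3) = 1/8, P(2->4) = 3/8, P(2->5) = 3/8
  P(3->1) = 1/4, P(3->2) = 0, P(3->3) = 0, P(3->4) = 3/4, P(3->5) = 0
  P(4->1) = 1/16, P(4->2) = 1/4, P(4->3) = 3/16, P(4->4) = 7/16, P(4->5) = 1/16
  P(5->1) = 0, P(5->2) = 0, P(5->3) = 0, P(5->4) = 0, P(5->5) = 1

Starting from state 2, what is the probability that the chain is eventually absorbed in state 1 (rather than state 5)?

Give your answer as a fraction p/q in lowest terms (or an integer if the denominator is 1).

Let a_i = P(absorbed in 1 | start in state i).
Boundary conditions: a_1 = 1, a_5 = 0.
For each transient state i, a_i = sum_j P(i->j) * a_j:
  a_2 = 1/16*a_1 + 1/16*a_2 + 1/8*a_3 + 3/8*a_4 + 3/8*a_5
  a_3 = 1/4*a_1 + 0*a_2 + 0*a_3 + 3/4*a_4 + 0*a_5
  a_4 = 1/16*a_1 + 1/4*a_2 + 3/16*a_3 + 7/16*a_4 + 1/16*a_5

Substituting a_1 = 1 and a_5 = 0, rearrange to (I - Q) a = r where r[i] = P(i -> 1):
  [15/16, -1/8, -3/8] . (a_2, a_3, a_4) = 1/16
  [0, 1, -3/4] . (a_2, a_3, a_4) = 1/4
  [-1/4, -3/16, 9/16] . (a_2, a_3, a_4) = 1/16

Solving yields:
  a_2 = 31/95
  a_3 = 56/95
  a_4 = 43/95

Starting state is 2, so the absorption probability is a_2 = 31/95.

Answer: 31/95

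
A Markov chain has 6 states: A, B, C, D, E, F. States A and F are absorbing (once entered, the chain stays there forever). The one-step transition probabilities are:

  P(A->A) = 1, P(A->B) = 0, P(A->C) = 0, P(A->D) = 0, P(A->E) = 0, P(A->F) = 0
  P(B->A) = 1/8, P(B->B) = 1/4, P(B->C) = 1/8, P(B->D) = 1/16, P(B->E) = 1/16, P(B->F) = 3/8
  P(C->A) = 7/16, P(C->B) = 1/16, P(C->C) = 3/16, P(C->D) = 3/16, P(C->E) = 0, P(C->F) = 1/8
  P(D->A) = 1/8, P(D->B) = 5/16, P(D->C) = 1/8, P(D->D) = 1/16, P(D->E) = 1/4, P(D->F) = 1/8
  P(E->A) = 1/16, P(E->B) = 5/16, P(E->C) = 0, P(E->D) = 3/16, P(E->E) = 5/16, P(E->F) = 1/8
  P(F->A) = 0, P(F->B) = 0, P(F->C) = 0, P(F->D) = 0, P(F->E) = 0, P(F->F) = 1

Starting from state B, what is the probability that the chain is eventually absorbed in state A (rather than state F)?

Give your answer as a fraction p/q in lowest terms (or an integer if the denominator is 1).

Let a_i = P(absorbed in A | start in state i).
Boundary conditions: a_A = 1, a_F = 0.
For each transient state i, a_i = sum_j P(i->j) * a_j:
  a_B = 1/8*a_A + 1/4*a_B + 1/8*a_C + 1/16*a_D + 1/16*a_E + 3/8*a_F
  a_C = 7/16*a_A + 1/16*a_B + 3/16*a_C + 3/16*a_D + 0*a_E + 1/8*a_F
  a_D = 1/8*a_A + 5/16*a_B + 1/8*a_C + 1/16*a_D + 1/4*a_E + 1/8*a_F
  a_E = 1/16*a_A + 5/16*a_B + 0*a_C + 3/16*a_D + 5/16*a_E + 1/8*a_F

Substituting a_A = 1 and a_F = 0, rearrange to (I - Q) a = r where r[i] = P(i -> A):
  [3/4, -1/8, -1/16, -1/16] . (a_B, a_C, a_D, a_E) = 1/8
  [-1/16, 13/16, -3/16, 0] . (a_B, a_C, a_D, a_E) = 7/16
  [-5/16, -1/8, 15/16, -1/4] . (a_B, a_C, a_D, a_E) = 1/8
  [-5/16, 0, -3/16, 11/16] . (a_B, a_C, a_D, a_E) = 1/16

Solving yields:
  a_B = 6945/20177
  a_C = 13421/20177
  a_D = 8763/20177
  a_E = 7381/20177

Starting state is B, so the absorption probability is a_B = 6945/20177.

Answer: 6945/20177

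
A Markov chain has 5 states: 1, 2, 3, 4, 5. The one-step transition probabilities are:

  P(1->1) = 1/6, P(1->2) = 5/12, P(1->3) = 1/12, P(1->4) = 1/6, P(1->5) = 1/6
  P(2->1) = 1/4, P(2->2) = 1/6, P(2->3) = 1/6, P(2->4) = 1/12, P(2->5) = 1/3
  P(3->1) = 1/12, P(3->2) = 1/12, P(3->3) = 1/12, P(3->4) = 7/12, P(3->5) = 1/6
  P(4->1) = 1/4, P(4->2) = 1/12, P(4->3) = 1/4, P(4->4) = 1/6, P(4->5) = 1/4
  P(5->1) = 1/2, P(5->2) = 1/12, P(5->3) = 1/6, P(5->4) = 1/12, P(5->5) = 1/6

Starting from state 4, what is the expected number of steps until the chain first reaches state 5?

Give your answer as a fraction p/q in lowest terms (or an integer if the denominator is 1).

Let h_i = expected steps to first reach 5 from state i.
Boundary: h_5 = 0.
First-step equations for the other states:
  h_1 = 1 + 1/6*h_1 + 5/12*h_2 + 1/12*h_3 + 1/6*h_4 + 1/6*h_5
  h_2 = 1 + 1/4*h_1 + 1/6*h_2 + 1/6*h_3 + 1/12*h_4 + 1/3*h_5
  h_3 = 1 + 1/12*h_1 + 1/12*h_2 + 1/12*h_3 + 7/12*h_4 + 1/6*h_5
  h_4 = 1 + 1/4*h_1 + 1/12*h_2 + 1/4*h_3 + 1/6*h_4 + 1/4*h_5

Substituting h_5 = 0 and rearranging gives the linear system (I - Q) h = 1:
  [5/6, -5/12, -1/12, -1/6] . (h_1, h_2, h_3, h_4) = 1
  [-1/4, 5/6, -1/6, -1/12] . (h_1, h_2, h_3, h_4) = 1
  [-1/12, -1/12, 11/12, -7/12] . (h_1, h_2, h_3, h_4) = 1
  [-1/4, -1/12, -1/4, 5/6] . (h_1, h_2, h_3, h_4) = 1

Solving yields:
  h_1 = 674/151
  h_2 = 587/151
  h_3 = 693/151
  h_4 = 650/151

Starting state is 4, so the expected hitting time is h_4 = 650/151.

Answer: 650/151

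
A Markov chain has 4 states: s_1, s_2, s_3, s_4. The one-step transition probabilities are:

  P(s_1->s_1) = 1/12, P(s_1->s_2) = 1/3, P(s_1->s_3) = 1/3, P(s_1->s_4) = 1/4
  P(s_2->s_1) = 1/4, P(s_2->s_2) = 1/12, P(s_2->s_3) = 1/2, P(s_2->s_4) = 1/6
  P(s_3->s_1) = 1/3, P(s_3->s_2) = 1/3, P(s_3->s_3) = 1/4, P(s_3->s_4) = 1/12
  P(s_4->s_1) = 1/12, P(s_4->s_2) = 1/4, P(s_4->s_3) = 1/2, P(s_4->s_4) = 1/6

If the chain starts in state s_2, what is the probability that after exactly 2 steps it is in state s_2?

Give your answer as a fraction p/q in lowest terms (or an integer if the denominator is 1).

Computing P^2 by repeated multiplication:
P^1 =
  s_1: [1/12, 1/3, 1/3, 1/4]
  s_2: [1/4, 1/12, 1/2, 1/6]
  s_3: [1/3, 1/3, 1/4, 1/12]
  s_4: [1/12, 1/4, 1/2, 1/6]
P^2 =
  s_1: [2/9, 11/48, 29/72, 7/48]
  s_2: [2/9, 43/144, 1/3, 7/48]
  s_3: [29/144, 35/144, 55/144, 25/144]
  s_4: [1/4, 37/144, 13/36, 19/144]

(P^2)[s_2 -> s_2] = 43/144

Answer: 43/144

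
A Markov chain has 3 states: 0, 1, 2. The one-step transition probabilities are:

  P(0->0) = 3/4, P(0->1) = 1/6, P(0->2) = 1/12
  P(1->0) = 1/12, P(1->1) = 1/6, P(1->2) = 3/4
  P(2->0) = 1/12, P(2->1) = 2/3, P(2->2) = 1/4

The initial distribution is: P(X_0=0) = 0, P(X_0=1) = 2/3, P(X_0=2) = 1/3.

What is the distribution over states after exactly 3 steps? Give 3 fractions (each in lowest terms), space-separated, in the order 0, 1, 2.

Propagating the distribution step by step (d_{t+1} = d_t * P):
d_0 = (0=0, 1=2/3, 2=1/3)
  d_1[0] = 0*3/4 + 2/3*1/12 + 1/3*1/12 = 1/12
  d_1[1] = 0*1/6 + 2/3*1/6 + 1/3*2/3 = 1/3
  d_1[2] = 0*1/12 + 2/3*3/4 + 1/3*1/4 = 7/12
d_1 = (0=1/12, 1=1/3, 2=7/12)
  d_2[0] = 1/12*3/4 + 1/3*1/12 + 7/12*1/12 = 5/36
  d_2[1] = 1/12*1/6 + 1/3*1/6 + 7/12*2/3 = 11/24
  d_2[2] = 1/12*1/12 + 1/3*3/4 + 7/12*1/4 = 29/72
d_2 = (0=5/36, 1=11/24, 2=29/72)
  d_3[0] = 5/36*3/4 + 11/24*1/12 + 29/72*1/12 = 19/108
  d_3[1] = 5/36*1/6 + 11/24*1/6 + 29/72*2/3 = 53/144
  d_3[2] = 5/36*1/12 + 11/24*3/4 + 29/72*1/4 = 197/432
d_3 = (0=19/108, 1=53/144, 2=197/432)

Answer: 19/108 53/144 197/432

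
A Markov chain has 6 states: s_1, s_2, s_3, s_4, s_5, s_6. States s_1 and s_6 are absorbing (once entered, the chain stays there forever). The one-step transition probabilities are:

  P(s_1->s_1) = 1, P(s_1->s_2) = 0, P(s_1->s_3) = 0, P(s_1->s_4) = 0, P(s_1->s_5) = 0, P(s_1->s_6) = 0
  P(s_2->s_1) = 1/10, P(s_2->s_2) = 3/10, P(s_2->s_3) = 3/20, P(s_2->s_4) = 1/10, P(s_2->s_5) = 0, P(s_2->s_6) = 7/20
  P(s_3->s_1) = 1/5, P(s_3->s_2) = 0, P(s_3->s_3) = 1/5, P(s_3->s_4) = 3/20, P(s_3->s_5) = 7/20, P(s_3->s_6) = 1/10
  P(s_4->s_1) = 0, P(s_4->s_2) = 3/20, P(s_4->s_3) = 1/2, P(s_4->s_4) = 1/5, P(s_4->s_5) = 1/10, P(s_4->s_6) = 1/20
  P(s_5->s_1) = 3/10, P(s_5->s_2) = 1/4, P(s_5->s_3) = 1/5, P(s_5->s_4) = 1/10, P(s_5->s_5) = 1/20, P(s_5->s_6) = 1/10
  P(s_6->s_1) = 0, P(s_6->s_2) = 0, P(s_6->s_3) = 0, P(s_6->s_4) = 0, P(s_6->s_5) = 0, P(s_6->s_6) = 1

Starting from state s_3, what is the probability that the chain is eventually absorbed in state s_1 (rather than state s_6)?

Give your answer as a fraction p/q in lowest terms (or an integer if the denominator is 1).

Let a_i = P(absorbed in s_1 | start in state i).
Boundary conditions: a_s_1 = 1, a_s_6 = 0.
For each transient state i, a_i = sum_j P(i->j) * a_j:
  a_s_2 = 1/10*a_s_1 + 3/10*a_s_2 + 3/20*a_s_3 + 1/10*a_s_4 + 0*a_s_5 + 7/20*a_s_6
  a_s_3 = 1/5*a_s_1 + 0*a_s_2 + 1/5*a_s_3 + 3/20*a_s_4 + 7/20*a_s_5 + 1/10*a_s_6
  a_s_4 = 0*a_s_1 + 3/20*a_s_2 + 1/2*a_s_3 + 1/5*a_s_4 + 1/10*a_s_5 + 1/20*a_s_6
  a_s_5 = 3/10*a_s_1 + 1/4*a_s_2 + 1/5*a_s_3 + 1/10*a_s_4 + 1/20*a_s_5 + 1/10*a_s_6

Substituting a_s_1 = 1 and a_s_6 = 0, rearrange to (I - Q) a = r where r[i] = P(i -> s_1):
  [7/10, -3/20, -1/10, 0] . (a_s_2, a_s_3, a_s_4, a_s_5) = 1/10
  [0, 4/5, -3/20, -7/20] . (a_s_2, a_s_3, a_s_4, a_s_5) = 1/5
  [-3/20, -1/2, 4/5, -1/10] . (a_s_2, a_s_3, a_s_4, a_s_5) = 0
  [-1/4, -1/5, -1/10, 19/20] . (a_s_2, a_s_3, a_s_4, a_s_5) = 3/10

Solving yields:
  a_s_2 = 1752/5063
  a_s_3 = 27530/45567
  a_s_4 = 7838/15189
  a_s_5 = 26810/45567

Starting state is s_3, so the absorption probability is a_s_3 = 27530/45567.

Answer: 27530/45567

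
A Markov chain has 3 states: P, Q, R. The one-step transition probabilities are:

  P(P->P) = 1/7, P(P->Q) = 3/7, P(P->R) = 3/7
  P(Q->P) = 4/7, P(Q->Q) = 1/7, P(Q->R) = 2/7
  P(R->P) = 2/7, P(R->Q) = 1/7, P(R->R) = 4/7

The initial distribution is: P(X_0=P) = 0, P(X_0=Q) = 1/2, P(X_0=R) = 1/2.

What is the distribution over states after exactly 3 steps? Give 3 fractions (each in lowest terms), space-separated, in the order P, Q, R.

Answer: 111/343 75/343 157/343

Derivation:
Propagating the distribution step by step (d_{t+1} = d_t * P):
d_0 = (P=0, Q=1/2, R=1/2)
  d_1[P] = 0*1/7 + 1/2*4/7 + 1/2*2/7 = 3/7
  d_1[Q] = 0*3/7 + 1/2*1/7 + 1/2*1/7 = 1/7
  d_1[R] = 0*3/7 + 1/2*2/7 + 1/2*4/7 = 3/7
d_1 = (P=3/7, Q=1/7, R=3/7)
  d_2[P] = 3/7*1/7 + 1/7*4/7 + 3/7*2/7 = 13/49
  d_2[Q] = 3/7*3/7 + 1/7*1/7 + 3/7*1/7 = 13/49
  d_2[R] = 3/7*3/7 + 1/7*2/7 + 3/7*4/7 = 23/49
d_2 = (P=13/49, Q=13/49, R=23/49)
  d_3[P] = 13/49*1/7 + 13/49*4/7 + 23/49*2/7 = 111/343
  d_3[Q] = 13/49*3/7 + 13/49*1/7 + 23/49*1/7 = 75/343
  d_3[R] = 13/49*3/7 + 13/49*2/7 + 23/49*4/7 = 157/343
d_3 = (P=111/343, Q=75/343, R=157/343)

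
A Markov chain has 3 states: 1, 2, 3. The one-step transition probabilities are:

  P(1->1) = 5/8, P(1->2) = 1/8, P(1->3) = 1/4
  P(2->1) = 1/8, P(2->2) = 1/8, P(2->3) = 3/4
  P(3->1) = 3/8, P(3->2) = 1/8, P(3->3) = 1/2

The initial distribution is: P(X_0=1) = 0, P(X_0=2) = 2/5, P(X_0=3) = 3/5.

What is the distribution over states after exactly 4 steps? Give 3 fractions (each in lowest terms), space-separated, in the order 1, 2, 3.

Propagating the distribution step by step (d_{t+1} = d_t * P):
d_0 = (1=0, 2=2/5, 3=3/5)
  d_1[1] = 0*5/8 + 2/5*1/8 + 3/5*3/8 = 11/40
  d_1[2] = 0*1/8 + 2/5*1/8 + 3/5*1/8 = 1/8
  d_1[3] = 0*1/4 + 2/5*3/4 + 3/5*1/2 = 3/5
d_1 = (1=11/40, 2=1/8, 3=3/5)
  d_2[1] = 11/40*5/8 + 1/8*1/8 + 3/5*3/8 = 33/80
  d_2[2] = 11/40*1/8 + 1/8*1/8 + 3/5*1/8 = 1/8
  d_2[3] = 11/40*1/4 + 1/8*3/4 + 3/5*1/2 = 37/80
d_2 = (1=33/80, 2=1/8, 3=37/80)
  d_3[1] = 33/80*5/8 + 1/8*1/8 + 37/80*3/8 = 143/320
  d_3[2] = 33/80*1/8 + 1/8*1/8 + 37/80*1/8 = 1/8
  d_3[3] = 33/80*1/4 + 1/8*3/4 + 37/80*1/2 = 137/320
d_3 = (1=143/320, 2=1/8, 3=137/320)
  d_4[1] = 143/320*5/8 + 1/8*1/8 + 137/320*3/8 = 583/1280
  d_4[2] = 143/320*1/8 + 1/8*1/8 + 137/320*1/8 = 1/8
  d_4[3] = 143/320*1/4 + 1/8*3/4 + 137/320*1/2 = 537/1280
d_4 = (1=583/1280, 2=1/8, 3=537/1280)

Answer: 583/1280 1/8 537/1280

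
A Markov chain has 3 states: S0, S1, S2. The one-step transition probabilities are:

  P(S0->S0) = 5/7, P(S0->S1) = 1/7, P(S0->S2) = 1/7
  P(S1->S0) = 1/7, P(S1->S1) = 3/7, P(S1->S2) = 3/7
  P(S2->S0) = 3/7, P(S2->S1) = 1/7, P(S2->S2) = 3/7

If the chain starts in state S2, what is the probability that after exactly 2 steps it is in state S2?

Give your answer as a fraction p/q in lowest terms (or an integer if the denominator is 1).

Computing P^2 by repeated multiplication:
P^1 =
  S0: [5/7, 1/7, 1/7]
  S1: [1/7, 3/7, 3/7]
  S2: [3/7, 1/7, 3/7]
P^2 =
  S0: [29/49, 9/49, 11/49]
  S1: [17/49, 13/49, 19/49]
  S2: [25/49, 9/49, 15/49]

(P^2)[S2 -> S2] = 15/49

Answer: 15/49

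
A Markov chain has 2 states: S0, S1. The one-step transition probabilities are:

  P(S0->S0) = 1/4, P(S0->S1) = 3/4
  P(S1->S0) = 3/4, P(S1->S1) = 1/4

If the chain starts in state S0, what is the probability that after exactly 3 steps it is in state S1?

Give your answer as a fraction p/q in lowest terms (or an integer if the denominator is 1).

Answer: 9/16

Derivation:
Computing P^3 by repeated multiplication:
P^1 =
  S0: [1/4, 3/4]
  S1: [3/4, 1/4]
P^2 =
  S0: [5/8, 3/8]
  S1: [3/8, 5/8]
P^3 =
  S0: [7/16, 9/16]
  S1: [9/16, 7/16]

(P^3)[S0 -> S1] = 9/16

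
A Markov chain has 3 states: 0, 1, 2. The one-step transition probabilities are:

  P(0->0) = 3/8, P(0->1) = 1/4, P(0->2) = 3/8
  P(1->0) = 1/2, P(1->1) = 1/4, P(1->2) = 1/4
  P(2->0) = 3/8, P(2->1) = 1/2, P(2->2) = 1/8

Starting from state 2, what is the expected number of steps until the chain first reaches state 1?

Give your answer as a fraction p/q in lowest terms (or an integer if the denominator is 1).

Answer: 32/13

Derivation:
Let h_i = expected steps to first reach 1 from state i.
Boundary: h_1 = 0.
First-step equations for the other states:
  h_0 = 1 + 3/8*h_0 + 1/4*h_1 + 3/8*h_2
  h_2 = 1 + 3/8*h_0 + 1/2*h_1 + 1/8*h_2

Substituting h_1 = 0 and rearranging gives the linear system (I - Q) h = 1:
  [5/8, -3/8] . (h_0, h_2) = 1
  [-3/8, 7/8] . (h_0, h_2) = 1

Solving yields:
  h_0 = 40/13
  h_2 = 32/13

Starting state is 2, so the expected hitting time is h_2 = 32/13.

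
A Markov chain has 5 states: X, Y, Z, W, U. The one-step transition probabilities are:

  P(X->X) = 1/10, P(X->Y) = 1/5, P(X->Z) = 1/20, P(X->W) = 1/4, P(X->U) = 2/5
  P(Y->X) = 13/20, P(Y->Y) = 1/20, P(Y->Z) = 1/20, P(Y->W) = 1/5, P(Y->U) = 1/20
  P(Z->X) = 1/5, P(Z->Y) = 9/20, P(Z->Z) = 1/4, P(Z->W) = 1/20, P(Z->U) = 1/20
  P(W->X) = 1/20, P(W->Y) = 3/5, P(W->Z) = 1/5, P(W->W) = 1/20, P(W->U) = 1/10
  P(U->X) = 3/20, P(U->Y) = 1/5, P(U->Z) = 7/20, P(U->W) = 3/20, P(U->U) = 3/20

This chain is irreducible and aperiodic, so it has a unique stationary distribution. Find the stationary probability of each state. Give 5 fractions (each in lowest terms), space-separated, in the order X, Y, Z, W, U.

The stationary distribution satisfies pi = pi * P, i.e.:
  pi_X = 1/10*pi_X + 13/20*pi_Y + 1/5*pi_Z + 1/20*pi_W + 3/20*pi_U
  pi_Y = 1/5*pi_X + 1/20*pi_Y + 9/20*pi_Z + 3/5*pi_W + 1/5*pi_U
  pi_Z = 1/20*pi_X + 1/20*pi_Y + 1/4*pi_Z + 1/5*pi_W + 7/20*pi_U
  pi_W = 1/4*pi_X + 1/5*pi_Y + 1/20*pi_Z + 1/20*pi_W + 3/20*pi_U
  pi_U = 2/5*pi_X + 1/20*pi_Y + 1/20*pi_Z + 1/10*pi_W + 3/20*pi_U
with normalization: pi_X + pi_Y + pi_Z + pi_W + pi_U = 1.

Using the first 4 balance equations plus normalization, the linear system A*pi = b is:
  [-9/10, 13/20, 1/5, 1/20, 3/20] . pi = 0
  [1/5, -19/20, 9/20, 3/5, 1/5] . pi = 0
  [1/20, 1/20, -3/4, 1/5, 7/20] . pi = 0
  [1/4, 1/5, 1/20, -19/20, 3/20] . pi = 0
  [1, 1, 1, 1, 1] . pi = 1

Solving yields:
  pi_X = 64402/247615
  pi_Y = 64963/247615
  pi_Z = 38173/247615
  pi_W = 39103/247615
  pi_U = 40974/247615

Verification (pi * P):
  64402/247615*1/10 + 64963/247615*13/20 + 38173/247615*1/5 + 39103/247615*1/20 + 40974/247615*3/20 = 64402/247615 = pi_X  (ok)
  64402/247615*1/5 + 64963/247615*1/20 + 38173/247615*9/20 + 39103/247615*3/5 + 40974/247615*1/5 = 64963/247615 = pi_Y  (ok)
  64402/247615*1/20 + 64963/247615*1/20 + 38173/247615*1/4 + 39103/247615*1/5 + 40974/247615*7/20 = 38173/247615 = pi_Z  (ok)
  64402/247615*1/4 + 64963/247615*1/5 + 38173/247615*1/20 + 39103/247615*1/20 + 40974/247615*3/20 = 39103/247615 = pi_W  (ok)
  64402/247615*2/5 + 64963/247615*1/20 + 38173/247615*1/20 + 39103/247615*1/10 + 40974/247615*3/20 = 40974/247615 = pi_U  (ok)

Answer: 64402/247615 64963/247615 38173/247615 39103/247615 40974/247615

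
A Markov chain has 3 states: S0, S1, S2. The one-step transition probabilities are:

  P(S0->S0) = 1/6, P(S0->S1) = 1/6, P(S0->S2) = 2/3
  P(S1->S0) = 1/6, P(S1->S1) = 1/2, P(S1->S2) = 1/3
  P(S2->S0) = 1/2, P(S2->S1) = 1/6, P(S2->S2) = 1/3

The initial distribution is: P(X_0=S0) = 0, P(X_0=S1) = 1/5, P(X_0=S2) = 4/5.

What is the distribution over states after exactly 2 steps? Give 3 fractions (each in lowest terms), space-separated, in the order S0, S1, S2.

Answer: 5/18 11/45 43/90

Derivation:
Propagating the distribution step by step (d_{t+1} = d_t * P):
d_0 = (S0=0, S1=1/5, S2=4/5)
  d_1[S0] = 0*1/6 + 1/5*1/6 + 4/5*1/2 = 13/30
  d_1[S1] = 0*1/6 + 1/5*1/2 + 4/5*1/6 = 7/30
  d_1[S2] = 0*2/3 + 1/5*1/3 + 4/5*1/3 = 1/3
d_1 = (S0=13/30, S1=7/30, S2=1/3)
  d_2[S0] = 13/30*1/6 + 7/30*1/6 + 1/3*1/2 = 5/18
  d_2[S1] = 13/30*1/6 + 7/30*1/2 + 1/3*1/6 = 11/45
  d_2[S2] = 13/30*2/3 + 7/30*1/3 + 1/3*1/3 = 43/90
d_2 = (S0=5/18, S1=11/45, S2=43/90)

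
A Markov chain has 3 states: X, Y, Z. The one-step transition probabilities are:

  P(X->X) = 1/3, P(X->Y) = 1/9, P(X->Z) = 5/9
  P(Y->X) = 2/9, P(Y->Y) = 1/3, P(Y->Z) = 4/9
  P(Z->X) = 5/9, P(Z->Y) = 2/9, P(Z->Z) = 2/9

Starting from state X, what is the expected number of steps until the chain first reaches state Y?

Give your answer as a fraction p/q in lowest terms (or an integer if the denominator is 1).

Let h_i = expected steps to first reach Y from state i.
Boundary: h_Y = 0.
First-step equations for the other states:
  h_X = 1 + 1/3*h_X + 1/9*h_Y + 5/9*h_Z
  h_Z = 1 + 5/9*h_X + 2/9*h_Y + 2/9*h_Z

Substituting h_Y = 0 and rearranging gives the linear system (I - Q) h = 1:
  [2/3, -5/9] . (h_X, h_Z) = 1
  [-5/9, 7/9] . (h_X, h_Z) = 1

Solving yields:
  h_X = 108/17
  h_Z = 99/17

Starting state is X, so the expected hitting time is h_X = 108/17.

Answer: 108/17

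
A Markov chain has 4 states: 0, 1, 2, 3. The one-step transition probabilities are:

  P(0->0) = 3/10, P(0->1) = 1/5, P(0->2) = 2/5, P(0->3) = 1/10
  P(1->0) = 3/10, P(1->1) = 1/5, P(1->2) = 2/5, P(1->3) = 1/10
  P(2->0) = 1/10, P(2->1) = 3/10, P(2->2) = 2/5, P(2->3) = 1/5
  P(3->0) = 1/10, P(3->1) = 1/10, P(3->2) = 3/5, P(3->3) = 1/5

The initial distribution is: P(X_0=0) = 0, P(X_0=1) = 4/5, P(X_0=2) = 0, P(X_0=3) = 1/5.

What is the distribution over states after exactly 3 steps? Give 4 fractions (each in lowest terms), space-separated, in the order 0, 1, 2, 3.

Answer: 23/125 567/2500 539/1250 79/500

Derivation:
Propagating the distribution step by step (d_{t+1} = d_t * P):
d_0 = (0=0, 1=4/5, 2=0, 3=1/5)
  d_1[0] = 0*3/10 + 4/5*3/10 + 0*1/10 + 1/5*1/10 = 13/50
  d_1[1] = 0*1/5 + 4/5*1/5 + 0*3/10 + 1/5*1/10 = 9/50
  d_1[2] = 0*2/5 + 4/5*2/5 + 0*2/5 + 1/5*3/5 = 11/25
  d_1[3] = 0*1/10 + 4/5*1/10 + 0*1/5 + 1/5*1/5 = 3/25
d_1 = (0=13/50, 1=9/50, 2=11/25, 3=3/25)
  d_2[0] = 13/50*3/10 + 9/50*3/10 + 11/25*1/10 + 3/25*1/10 = 47/250
  d_2[1] = 13/50*1/5 + 9/50*1/5 + 11/25*3/10 + 3/25*1/10 = 29/125
  d_2[2] = 13/50*2/5 + 9/50*2/5 + 11/25*2/5 + 3/25*3/5 = 53/125
  d_2[3] = 13/50*1/10 + 9/50*1/10 + 11/25*1/5 + 3/25*1/5 = 39/250
d_2 = (0=47/250, 1=29/125, 2=53/125, 3=39/250)
  d_3[0] = 47/250*3/10 + 29/125*3/10 + 53/125*1/10 + 39/250*1/10 = 23/125
  d_3[1] = 47/250*1/5 + 29/125*1/5 + 53/125*3/10 + 39/250*1/10 = 567/2500
  d_3[2] = 47/250*2/5 + 29/125*2/5 + 53/125*2/5 + 39/250*3/5 = 539/1250
  d_3[3] = 47/250*1/10 + 29/125*1/10 + 53/125*1/5 + 39/250*1/5 = 79/500
d_3 = (0=23/125, 1=567/2500, 2=539/1250, 3=79/500)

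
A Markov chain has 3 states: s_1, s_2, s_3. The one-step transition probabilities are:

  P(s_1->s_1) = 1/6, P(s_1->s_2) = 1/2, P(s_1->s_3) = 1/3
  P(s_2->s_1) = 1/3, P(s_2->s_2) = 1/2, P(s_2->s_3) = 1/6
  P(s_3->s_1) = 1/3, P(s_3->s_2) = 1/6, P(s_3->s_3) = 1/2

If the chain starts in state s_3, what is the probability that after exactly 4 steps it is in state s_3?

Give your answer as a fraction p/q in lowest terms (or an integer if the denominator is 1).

Computing P^4 by repeated multiplication:
P^1 =
  s_1: [1/6, 1/2, 1/3]
  s_2: [1/3, 1/2, 1/6]
  s_3: [1/3, 1/6, 1/2]
P^2 =
  s_1: [11/36, 7/18, 11/36]
  s_2: [5/18, 4/9, 5/18]
  s_3: [5/18, 1/3, 7/18]
P^3 =
  s_1: [61/216, 43/108, 23/72]
  s_2: [31/108, 11/27, 11/36]
  s_3: [31/108, 10/27, 37/108]
P^4 =
  s_1: [371/1296, 85/216, 415/1296]
  s_2: [185/648, 43/108, 205/648]
  s_3: [185/648, 125/324, 71/216]

(P^4)[s_3 -> s_3] = 71/216

Answer: 71/216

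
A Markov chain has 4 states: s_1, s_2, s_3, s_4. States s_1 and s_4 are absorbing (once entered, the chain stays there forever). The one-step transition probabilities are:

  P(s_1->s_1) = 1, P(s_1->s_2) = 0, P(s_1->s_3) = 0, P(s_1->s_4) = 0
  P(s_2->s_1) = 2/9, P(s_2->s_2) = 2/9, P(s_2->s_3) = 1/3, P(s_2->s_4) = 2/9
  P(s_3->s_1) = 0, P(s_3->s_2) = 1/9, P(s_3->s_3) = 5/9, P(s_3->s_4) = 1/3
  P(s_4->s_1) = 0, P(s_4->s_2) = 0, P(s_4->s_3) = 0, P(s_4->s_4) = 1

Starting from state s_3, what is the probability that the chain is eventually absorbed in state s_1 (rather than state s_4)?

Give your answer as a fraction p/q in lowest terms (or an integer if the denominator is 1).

Answer: 2/25

Derivation:
Let a_i = P(absorbed in s_1 | start in state i).
Boundary conditions: a_s_1 = 1, a_s_4 = 0.
For each transient state i, a_i = sum_j P(i->j) * a_j:
  a_s_2 = 2/9*a_s_1 + 2/9*a_s_2 + 1/3*a_s_3 + 2/9*a_s_4
  a_s_3 = 0*a_s_1 + 1/9*a_s_2 + 5/9*a_s_3 + 1/3*a_s_4

Substituting a_s_1 = 1 and a_s_4 = 0, rearrange to (I - Q) a = r where r[i] = P(i -> s_1):
  [7/9, -1/3] . (a_s_2, a_s_3) = 2/9
  [-1/9, 4/9] . (a_s_2, a_s_3) = 0

Solving yields:
  a_s_2 = 8/25
  a_s_3 = 2/25

Starting state is s_3, so the absorption probability is a_s_3 = 2/25.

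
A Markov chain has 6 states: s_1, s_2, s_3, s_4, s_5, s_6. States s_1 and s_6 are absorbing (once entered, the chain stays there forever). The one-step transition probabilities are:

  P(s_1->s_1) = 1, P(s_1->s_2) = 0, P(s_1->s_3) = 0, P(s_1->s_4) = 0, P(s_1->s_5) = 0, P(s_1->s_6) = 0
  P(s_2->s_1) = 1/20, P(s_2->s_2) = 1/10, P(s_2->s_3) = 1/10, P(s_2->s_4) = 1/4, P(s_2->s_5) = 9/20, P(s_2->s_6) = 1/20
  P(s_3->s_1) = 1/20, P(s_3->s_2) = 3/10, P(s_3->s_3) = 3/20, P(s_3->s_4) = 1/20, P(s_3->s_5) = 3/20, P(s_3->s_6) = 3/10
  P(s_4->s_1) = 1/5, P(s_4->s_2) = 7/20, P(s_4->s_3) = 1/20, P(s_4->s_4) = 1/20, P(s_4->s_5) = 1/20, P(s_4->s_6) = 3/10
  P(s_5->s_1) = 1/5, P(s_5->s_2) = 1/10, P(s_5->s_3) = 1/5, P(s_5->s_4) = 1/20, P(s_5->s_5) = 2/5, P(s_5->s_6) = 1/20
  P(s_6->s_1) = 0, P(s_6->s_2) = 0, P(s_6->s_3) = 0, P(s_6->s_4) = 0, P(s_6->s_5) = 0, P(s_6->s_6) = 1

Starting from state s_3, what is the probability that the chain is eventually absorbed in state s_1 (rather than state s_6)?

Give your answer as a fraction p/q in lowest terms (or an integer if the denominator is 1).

Answer: 15850/43173

Derivation:
Let a_i = P(absorbed in s_1 | start in state i).
Boundary conditions: a_s_1 = 1, a_s_6 = 0.
For each transient state i, a_i = sum_j P(i->j) * a_j:
  a_s_2 = 1/20*a_s_1 + 1/10*a_s_2 + 1/10*a_s_3 + 1/4*a_s_4 + 9/20*a_s_5 + 1/20*a_s_6
  a_s_3 = 1/20*a_s_1 + 3/10*a_s_2 + 3/20*a_s_3 + 1/20*a_s_4 + 3/20*a_s_5 + 3/10*a_s_6
  a_s_4 = 1/5*a_s_1 + 7/20*a_s_2 + 1/20*a_s_3 + 1/20*a_s_4 + 1/20*a_s_5 + 3/10*a_s_6
  a_s_5 = 1/5*a_s_1 + 1/10*a_s_2 + 1/5*a_s_3 + 1/20*a_s_4 + 2/5*a_s_5 + 1/20*a_s_6

Substituting a_s_1 = 1 and a_s_6 = 0, rearrange to (I - Q) a = r where r[i] = P(i -> s_1):
  [9/10, -1/10, -1/4, -9/20] . (a_s_2, a_s_3, a_s_4, a_s_5) = 1/20
  [-3/10, 17/20, -1/20, -3/20] . (a_s_2, a_s_3, a_s_4, a_s_5) = 1/20
  [-7/20, -1/20, 19/20, -1/20] . (a_s_2, a_s_3, a_s_4, a_s_5) = 1/5
  [-1/10, -1/5, -1/20, 3/5] . (a_s_2, a_s_3, a_s_4, a_s_5) = 1/5

Solving yields:
  a_s_2 = 7337/14391
  a_s_3 = 15850/43173
  a_s_4 = 19346/43173
  a_s_5 = 24955/43173

Starting state is s_3, so the absorption probability is a_s_3 = 15850/43173.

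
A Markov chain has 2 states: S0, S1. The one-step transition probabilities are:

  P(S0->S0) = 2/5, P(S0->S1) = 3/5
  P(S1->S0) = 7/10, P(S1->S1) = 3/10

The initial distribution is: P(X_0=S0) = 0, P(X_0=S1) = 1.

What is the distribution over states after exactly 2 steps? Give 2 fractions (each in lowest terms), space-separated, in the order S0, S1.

Answer: 49/100 51/100

Derivation:
Propagating the distribution step by step (d_{t+1} = d_t * P):
d_0 = (S0=0, S1=1)
  d_1[S0] = 0*2/5 + 1*7/10 = 7/10
  d_1[S1] = 0*3/5 + 1*3/10 = 3/10
d_1 = (S0=7/10, S1=3/10)
  d_2[S0] = 7/10*2/5 + 3/10*7/10 = 49/100
  d_2[S1] = 7/10*3/5 + 3/10*3/10 = 51/100
d_2 = (S0=49/100, S1=51/100)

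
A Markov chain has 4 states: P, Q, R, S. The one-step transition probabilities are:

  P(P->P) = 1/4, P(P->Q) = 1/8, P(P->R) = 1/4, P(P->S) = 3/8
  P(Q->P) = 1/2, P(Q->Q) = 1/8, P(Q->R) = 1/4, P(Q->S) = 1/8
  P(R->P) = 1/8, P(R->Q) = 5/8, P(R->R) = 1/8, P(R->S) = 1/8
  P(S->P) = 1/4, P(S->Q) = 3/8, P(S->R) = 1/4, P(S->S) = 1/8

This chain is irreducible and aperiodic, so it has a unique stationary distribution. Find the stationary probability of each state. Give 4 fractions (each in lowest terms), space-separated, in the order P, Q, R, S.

The stationary distribution satisfies pi = pi * P, i.e.:
  pi_P = 1/4*pi_P + 1/2*pi_Q + 1/8*pi_R + 1/4*pi_S
  pi_Q = 1/8*pi_P + 1/8*pi_Q + 5/8*pi_R + 3/8*pi_S
  pi_R = 1/4*pi_P + 1/4*pi_Q + 1/8*pi_R + 1/4*pi_S
  pi_S = 3/8*pi_P + 1/8*pi_Q + 1/8*pi_R + 1/8*pi_S
with normalization: pi_P + pi_Q + pi_R + pi_S = 1.

Using the first 3 balance equations plus normalization, the linear system A*pi = b is:
  [-3/4, 1/2, 1/8, 1/4] . pi = 0
  [1/8, -7/8, 5/8, 3/8] . pi = 0
  [1/4, 1/4, -7/8, 1/4] . pi = 0
  [1, 1, 1, 1] . pi = 1

Solving yields:
  pi_P = 37/126
  pi_Q = 2/7
  pi_R = 2/9
  pi_S = 25/126

Verification (pi * P):
  37/126*1/4 + 2/7*1/2 + 2/9*1/8 + 25/126*1/4 = 37/126 = pi_P  (ok)
  37/126*1/8 + 2/7*1/8 + 2/9*5/8 + 25/126*3/8 = 2/7 = pi_Q  (ok)
  37/126*1/4 + 2/7*1/4 + 2/9*1/8 + 25/126*1/4 = 2/9 = pi_R  (ok)
  37/126*3/8 + 2/7*1/8 + 2/9*1/8 + 25/126*1/8 = 25/126 = pi_S  (ok)

Answer: 37/126 2/7 2/9 25/126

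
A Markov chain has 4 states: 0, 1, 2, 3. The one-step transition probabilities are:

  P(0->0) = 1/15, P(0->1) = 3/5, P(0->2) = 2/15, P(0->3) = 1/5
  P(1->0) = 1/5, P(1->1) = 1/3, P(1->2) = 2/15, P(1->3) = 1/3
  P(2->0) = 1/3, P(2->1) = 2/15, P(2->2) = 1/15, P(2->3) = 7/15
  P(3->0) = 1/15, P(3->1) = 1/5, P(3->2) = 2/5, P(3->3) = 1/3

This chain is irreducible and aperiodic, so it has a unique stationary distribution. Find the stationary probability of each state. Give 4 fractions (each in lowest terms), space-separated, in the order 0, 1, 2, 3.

Answer: 157/974 563/1948 409/1948 331/974

Derivation:
The stationary distribution satisfies pi = pi * P, i.e.:
  pi_0 = 1/15*pi_0 + 1/5*pi_1 + 1/3*pi_2 + 1/15*pi_3
  pi_1 = 3/5*pi_0 + 1/3*pi_1 + 2/15*pi_2 + 1/5*pi_3
  pi_2 = 2/15*pi_0 + 2/15*pi_1 + 1/15*pi_2 + 2/5*pi_3
  pi_3 = 1/5*pi_0 + 1/3*pi_1 + 7/15*pi_2 + 1/3*pi_3
with normalization: pi_0 + pi_1 + pi_2 + pi_3 = 1.

Using the first 3 balance equations plus normalization, the linear system A*pi = b is:
  [-14/15, 1/5, 1/3, 1/15] . pi = 0
  [3/5, -2/3, 2/15, 1/5] . pi = 0
  [2/15, 2/15, -14/15, 2/5] . pi = 0
  [1, 1, 1, 1] . pi = 1

Solving yields:
  pi_0 = 157/974
  pi_1 = 563/1948
  pi_2 = 409/1948
  pi_3 = 331/974

Verification (pi * P):
  157/974*1/15 + 563/1948*1/5 + 409/1948*1/3 + 331/974*1/15 = 157/974 = pi_0  (ok)
  157/974*3/5 + 563/1948*1/3 + 409/1948*2/15 + 331/974*1/5 = 563/1948 = pi_1  (ok)
  157/974*2/15 + 563/1948*2/15 + 409/1948*1/15 + 331/974*2/5 = 409/1948 = pi_2  (ok)
  157/974*1/5 + 563/1948*1/3 + 409/1948*7/15 + 331/974*1/3 = 331/974 = pi_3  (ok)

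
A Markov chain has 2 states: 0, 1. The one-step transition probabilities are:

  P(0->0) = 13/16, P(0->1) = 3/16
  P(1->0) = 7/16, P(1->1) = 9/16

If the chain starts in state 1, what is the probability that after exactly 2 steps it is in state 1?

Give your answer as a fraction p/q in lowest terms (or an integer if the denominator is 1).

Answer: 51/128

Derivation:
Computing P^2 by repeated multiplication:
P^1 =
  0: [13/16, 3/16]
  1: [7/16, 9/16]
P^2 =
  0: [95/128, 33/128]
  1: [77/128, 51/128]

(P^2)[1 -> 1] = 51/128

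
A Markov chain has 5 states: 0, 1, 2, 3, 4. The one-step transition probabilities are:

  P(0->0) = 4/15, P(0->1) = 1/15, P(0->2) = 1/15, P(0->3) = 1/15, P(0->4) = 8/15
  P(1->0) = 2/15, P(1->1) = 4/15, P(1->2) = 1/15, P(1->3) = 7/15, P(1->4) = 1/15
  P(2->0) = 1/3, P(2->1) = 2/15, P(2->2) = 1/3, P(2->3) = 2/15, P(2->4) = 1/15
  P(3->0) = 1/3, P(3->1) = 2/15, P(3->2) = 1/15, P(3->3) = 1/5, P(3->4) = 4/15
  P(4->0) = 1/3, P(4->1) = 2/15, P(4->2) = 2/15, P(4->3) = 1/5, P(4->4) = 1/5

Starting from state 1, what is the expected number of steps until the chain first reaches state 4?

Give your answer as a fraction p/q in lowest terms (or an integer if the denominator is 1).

Answer: 2915/674

Derivation:
Let h_i = expected steps to first reach 4 from state i.
Boundary: h_4 = 0.
First-step equations for the other states:
  h_0 = 1 + 4/15*h_0 + 1/15*h_1 + 1/15*h_2 + 1/15*h_3 + 8/15*h_4
  h_1 = 1 + 2/15*h_0 + 4/15*h_1 + 1/15*h_2 + 7/15*h_3 + 1/15*h_4
  h_2 = 1 + 1/3*h_0 + 2/15*h_1 + 1/3*h_2 + 2/15*h_3 + 1/15*h_4
  h_3 = 1 + 1/3*h_0 + 2/15*h_1 + 1/15*h_2 + 1/5*h_3 + 4/15*h_4

Substituting h_4 = 0 and rearranging gives the linear system (I - Q) h = 1:
  [11/15, -1/15, -1/15, -1/15] . (h_0, h_1, h_2, h_3) = 1
  [-2/15, 11/15, -1/15, -7/15] . (h_0, h_1, h_2, h_3) = 1
  [-1/3, -2/15, 2/3, -2/15] . (h_0, h_1, h_2, h_3) = 1
  [-1/3, -2/15, -1/15, 4/5] . (h_0, h_1, h_2, h_3) = 1

Solving yields:
  h_0 = 825/337
  h_1 = 2915/674
  h_2 = 1435/337
  h_3 = 2255/674

Starting state is 1, so the expected hitting time is h_1 = 2915/674.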